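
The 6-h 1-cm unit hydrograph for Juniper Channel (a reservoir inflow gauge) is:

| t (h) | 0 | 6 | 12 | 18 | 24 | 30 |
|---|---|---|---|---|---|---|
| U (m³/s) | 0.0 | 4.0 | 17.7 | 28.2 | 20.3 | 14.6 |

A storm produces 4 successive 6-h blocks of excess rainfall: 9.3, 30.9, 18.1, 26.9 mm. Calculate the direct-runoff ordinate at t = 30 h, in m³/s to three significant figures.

Q ≈ 175 m³/s

By discrete convolution, Q_j = Σ (P_i / 10 mm) · U_{j−i}.
At t = 30 h (j=5): Q = (9.3/10)·14.6 + (30.9/10)·20.3 + (18.1/10)·28.2 + (26.9/10)·17.7 = 175 m³/s.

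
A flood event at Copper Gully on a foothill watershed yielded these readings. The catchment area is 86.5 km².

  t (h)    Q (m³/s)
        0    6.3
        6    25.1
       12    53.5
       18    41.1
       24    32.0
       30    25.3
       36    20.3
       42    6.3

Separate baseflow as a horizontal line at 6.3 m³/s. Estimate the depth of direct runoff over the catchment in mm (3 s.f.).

Direct runoff: 0.0, 18.8, 47.2, 34.8, 25.7, 19.0, 14.0, 0.0 m³/s; ΣQ_DR = 159.5 m³/s.
V = ΣQ_DR · Δt = 159.5 × 21600 s = 3.445 × 10^6 m³.
Over A = 86.5 km², depth = V / A = 39.8 mm.

d ≈ 39.8 mm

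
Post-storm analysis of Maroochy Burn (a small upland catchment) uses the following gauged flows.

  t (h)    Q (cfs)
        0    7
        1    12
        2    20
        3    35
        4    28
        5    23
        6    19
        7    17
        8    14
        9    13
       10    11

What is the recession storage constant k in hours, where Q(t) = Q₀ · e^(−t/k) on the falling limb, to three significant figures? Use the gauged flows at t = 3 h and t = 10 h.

k ≈ 6.05 h

On the falling limb, Q drops from 35 to 11 cfs between t = 3 h and t = 10 h (Δt = 7 h).
k = −Δt / ln(Q₂/Q₁) = −7 / ln(11/35) = 6.05 h.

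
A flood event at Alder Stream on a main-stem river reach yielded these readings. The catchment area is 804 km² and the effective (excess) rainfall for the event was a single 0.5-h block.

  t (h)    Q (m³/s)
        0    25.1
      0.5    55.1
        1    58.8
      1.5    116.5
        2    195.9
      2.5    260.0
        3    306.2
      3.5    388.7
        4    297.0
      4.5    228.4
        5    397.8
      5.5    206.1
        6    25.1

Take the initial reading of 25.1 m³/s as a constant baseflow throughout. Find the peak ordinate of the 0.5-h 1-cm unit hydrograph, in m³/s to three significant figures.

Direct runoff: 0.0, 30.0, 33.7, 91.4, 170.8, 234.9, 281.1, 363.6, 271.9, 203.3, 372.7, 181.0, 0.0 m³/s; ΣQ_DR = 2234 m³/s, peak = 372.7 m³/s.
Runoff depth d = ΣQ_DR·Δt / A = 2234 × 1800 / (804 km²) = 5.002 mm.
The 1-cm UH is the DRH scaled by (10 mm)/d, so U_p = 372.7 × 10/5.002 = 745 m³/s.

U_p ≈ 745 m³/s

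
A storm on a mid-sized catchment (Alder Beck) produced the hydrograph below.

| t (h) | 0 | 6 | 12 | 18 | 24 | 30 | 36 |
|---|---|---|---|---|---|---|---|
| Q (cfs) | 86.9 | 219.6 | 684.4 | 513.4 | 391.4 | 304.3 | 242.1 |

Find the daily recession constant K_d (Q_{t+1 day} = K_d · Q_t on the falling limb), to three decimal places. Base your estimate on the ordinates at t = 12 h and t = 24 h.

Between t = 12 h and t = 24 h the flow falls from 684.4 to 391.4 cfs over 2×6 h = 12 h.
Per-interval ratio K = (391.4/684.4)^(1/2) = 0.7562; K_d = K^(24/6) = 0.327.

K_d ≈ 0.327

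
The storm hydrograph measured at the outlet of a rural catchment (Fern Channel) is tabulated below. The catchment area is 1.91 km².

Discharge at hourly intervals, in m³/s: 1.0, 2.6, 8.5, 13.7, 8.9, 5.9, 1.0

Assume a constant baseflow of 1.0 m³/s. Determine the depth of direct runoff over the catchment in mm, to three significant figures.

Direct runoff: 0.0, 1.6, 7.5, 12.7, 7.9, 4.9, 0.0 m³/s; ΣQ_DR = 34.60 m³/s.
V = ΣQ_DR · Δt = 34.60 × 3600 s = 1.246 × 10^5 m³.
Over A = 1.91 km², depth = V / A = 65.2 mm.

d ≈ 65.2 mm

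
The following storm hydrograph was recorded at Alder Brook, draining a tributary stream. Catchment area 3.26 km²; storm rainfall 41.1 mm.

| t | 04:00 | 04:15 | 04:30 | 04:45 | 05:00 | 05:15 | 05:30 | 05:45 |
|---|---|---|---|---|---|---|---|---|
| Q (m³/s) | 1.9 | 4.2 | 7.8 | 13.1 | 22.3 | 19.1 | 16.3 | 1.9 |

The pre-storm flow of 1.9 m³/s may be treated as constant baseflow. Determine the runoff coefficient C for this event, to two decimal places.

ΣQ_DR = 71.40 m³/s; V = ΣQ_DR·Δt = 64260 m³.
Runoff depth d = V / A = 19.71 mm.
C = d / P = 19.71 / 41.1 = 0.48.

C ≈ 0.48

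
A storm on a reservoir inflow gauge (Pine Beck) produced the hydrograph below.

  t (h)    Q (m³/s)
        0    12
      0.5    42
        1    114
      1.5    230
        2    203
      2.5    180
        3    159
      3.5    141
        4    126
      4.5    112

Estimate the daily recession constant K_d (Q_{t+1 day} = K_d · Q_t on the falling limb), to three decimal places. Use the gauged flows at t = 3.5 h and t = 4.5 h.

K_d ≈ 0.004

Between t = 3.5 h and t = 4.5 h the flow falls from 141 to 112 m³/s over 2×0.5 h = 1 h.
Per-interval ratio K = (112/141)^(1/2) = 0.8912; K_d = K^(24/0.5) = 0.004.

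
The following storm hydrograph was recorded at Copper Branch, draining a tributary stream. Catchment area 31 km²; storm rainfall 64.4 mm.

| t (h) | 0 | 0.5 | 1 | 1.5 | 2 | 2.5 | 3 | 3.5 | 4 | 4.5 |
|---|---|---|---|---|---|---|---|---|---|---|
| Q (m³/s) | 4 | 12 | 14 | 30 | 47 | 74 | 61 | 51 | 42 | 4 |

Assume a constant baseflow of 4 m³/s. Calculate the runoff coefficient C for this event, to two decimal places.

ΣQ_DR = 299.0 m³/s; V = ΣQ_DR·Δt = 5.382 × 10^5 m³.
Runoff depth d = V / A = 17.36 mm.
C = d / P = 17.36 / 64.4 = 0.27.

C ≈ 0.27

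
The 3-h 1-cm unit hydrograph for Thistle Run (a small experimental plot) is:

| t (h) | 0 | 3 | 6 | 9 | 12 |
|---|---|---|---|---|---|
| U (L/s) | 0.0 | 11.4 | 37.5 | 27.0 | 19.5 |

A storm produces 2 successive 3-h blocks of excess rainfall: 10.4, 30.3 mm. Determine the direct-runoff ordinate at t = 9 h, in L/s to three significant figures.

Q ≈ 142 L/s

By discrete convolution, Q_j = Σ (P_i / 10 mm) · U_{j−i}.
At t = 9 h (j=3): Q = (10.4/10)·27.0 + (30.3/10)·37.5 = 142 L/s.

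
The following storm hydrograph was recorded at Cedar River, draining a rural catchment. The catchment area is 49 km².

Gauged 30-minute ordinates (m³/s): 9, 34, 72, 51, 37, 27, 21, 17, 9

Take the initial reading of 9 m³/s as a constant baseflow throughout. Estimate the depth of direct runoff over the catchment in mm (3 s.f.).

d ≈ 7.20 mm

Direct runoff: 0.0, 25.0, 63.0, 42.0, 28.0, 18.0, 12.0, 8.0, 0.0 m³/s; ΣQ_DR = 196.0 m³/s.
V = ΣQ_DR · Δt = 196.0 × 1800 s = 3.528 × 10^5 m³.
Over A = 49 km², depth = V / A = 7.20 mm.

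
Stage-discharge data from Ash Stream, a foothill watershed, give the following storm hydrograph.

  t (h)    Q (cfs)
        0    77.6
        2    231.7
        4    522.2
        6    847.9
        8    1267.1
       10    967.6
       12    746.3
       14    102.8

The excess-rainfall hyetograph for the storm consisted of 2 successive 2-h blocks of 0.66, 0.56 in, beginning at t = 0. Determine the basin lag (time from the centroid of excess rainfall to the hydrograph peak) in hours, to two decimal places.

Centroid of excess rainfall: t_c = Σ P_i·t̄_i / ΣP_i = 1.9180 h (block centres at 1, 3 h).
Hydrograph peak occurs at t = 8 h, so basin lag t_L = 8 − 1.9180 = 6.08 h.

t_L ≈ 6.08 h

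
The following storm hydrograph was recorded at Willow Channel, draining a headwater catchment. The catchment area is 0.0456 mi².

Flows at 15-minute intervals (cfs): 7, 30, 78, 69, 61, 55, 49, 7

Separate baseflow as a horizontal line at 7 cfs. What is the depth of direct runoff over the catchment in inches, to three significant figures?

d ≈ 2.55 in

Direct runoff: 0.0, 23.0, 71.0, 62.0, 54.0, 48.0, 42.0, 0.0 cfs; ΣQ_DR = 300.0 cfs.
V = ΣQ_DR · Δt = 300.0 × 900 s = 2.700 × 10^5 ft³.
Over A = 0.0456 mi², depth = V / A = 2.55 in.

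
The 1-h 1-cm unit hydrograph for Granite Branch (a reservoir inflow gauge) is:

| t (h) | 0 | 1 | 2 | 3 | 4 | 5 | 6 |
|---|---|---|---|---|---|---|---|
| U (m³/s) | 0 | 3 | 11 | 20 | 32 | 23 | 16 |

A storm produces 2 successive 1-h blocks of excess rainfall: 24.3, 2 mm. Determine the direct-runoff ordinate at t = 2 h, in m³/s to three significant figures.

Q ≈ 27.3 m³/s

By discrete convolution, Q_j = Σ (P_i / 10 mm) · U_{j−i}.
At t = 2 h (j=2): Q = (24.3/10)·11 + (2/10)·3 = 27.3 m³/s.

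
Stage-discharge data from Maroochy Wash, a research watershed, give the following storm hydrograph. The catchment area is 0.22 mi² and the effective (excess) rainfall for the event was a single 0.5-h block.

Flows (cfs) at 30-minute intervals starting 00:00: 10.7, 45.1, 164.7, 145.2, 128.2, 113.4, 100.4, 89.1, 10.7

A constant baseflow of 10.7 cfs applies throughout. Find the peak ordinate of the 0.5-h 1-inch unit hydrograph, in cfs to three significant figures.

U_p ≈ 61.5 cfs

Direct runoff: 0.0, 34.4, 154.0, 134.5, 117.5, 102.7, 89.7, 78.4, 0.0 cfs; ΣQ_DR = 711.2 cfs, peak = 154.0 cfs.
Runoff depth d = ΣQ_DR·Δt / A = 711.2 × 1800 / (0.22 mi²) = 2.505 in.
The 1-inch UH is the DRH scaled by (1 in)/d, so U_p = 154.0 × 1/2.505 = 61.5 cfs.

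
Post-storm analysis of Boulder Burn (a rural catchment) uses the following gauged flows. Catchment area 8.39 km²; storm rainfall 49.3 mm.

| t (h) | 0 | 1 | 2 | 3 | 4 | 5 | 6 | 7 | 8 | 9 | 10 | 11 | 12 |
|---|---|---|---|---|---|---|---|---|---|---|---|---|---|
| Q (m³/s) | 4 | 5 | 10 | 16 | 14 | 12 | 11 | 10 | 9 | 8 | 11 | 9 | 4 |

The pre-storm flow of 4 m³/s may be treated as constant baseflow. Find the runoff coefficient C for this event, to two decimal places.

ΣQ_DR = 71.00 m³/s; V = ΣQ_DR·Δt = 2.556 × 10^5 m³.
Runoff depth d = V / A = 30.46 mm.
C = d / P = 30.46 / 49.3 = 0.62.

C ≈ 0.62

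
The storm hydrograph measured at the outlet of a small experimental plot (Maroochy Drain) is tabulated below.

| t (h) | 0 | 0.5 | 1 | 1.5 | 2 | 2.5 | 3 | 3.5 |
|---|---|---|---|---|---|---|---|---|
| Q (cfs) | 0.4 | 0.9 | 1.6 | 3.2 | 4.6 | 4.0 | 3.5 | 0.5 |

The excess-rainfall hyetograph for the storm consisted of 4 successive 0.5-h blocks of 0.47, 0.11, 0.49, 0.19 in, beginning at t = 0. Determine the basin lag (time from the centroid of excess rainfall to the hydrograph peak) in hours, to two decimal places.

t_L ≈ 1.09 h

Centroid of excess rainfall: t_c = Σ P_i·t̄_i / ΣP_i = 0.9087 h (block centres at 0.25, 0.75, 1.25, 1.75 h).
Hydrograph peak occurs at t = 2 h, so basin lag t_L = 2 − 0.9087 = 1.09 h.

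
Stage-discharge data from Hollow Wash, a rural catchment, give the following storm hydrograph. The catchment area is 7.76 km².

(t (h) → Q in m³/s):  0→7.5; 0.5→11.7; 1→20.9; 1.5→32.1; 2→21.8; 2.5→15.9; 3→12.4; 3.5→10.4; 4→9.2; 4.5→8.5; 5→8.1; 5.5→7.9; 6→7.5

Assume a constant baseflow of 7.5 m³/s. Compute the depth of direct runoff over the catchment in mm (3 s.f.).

d ≈ 17.7 mm

Direct runoff: 0.0, 4.2, 13.4, 24.6, 14.3, 8.4, 4.9, 2.9, 1.7, 1.0, 0.6, 0.4, 0.0 m³/s; ΣQ_DR = 76.40 m³/s.
V = ΣQ_DR · Δt = 76.40 × 1800 s = 1.375 × 10^5 m³.
Over A = 7.76 km², depth = V / A = 17.7 mm.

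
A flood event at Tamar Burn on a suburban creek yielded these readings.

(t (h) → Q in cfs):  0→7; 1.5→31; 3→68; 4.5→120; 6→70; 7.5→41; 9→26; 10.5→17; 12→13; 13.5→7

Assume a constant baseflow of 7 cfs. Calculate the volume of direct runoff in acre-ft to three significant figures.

V ≈ 40.9 acre-ft

Direct-runoff ordinates (Q − Q_b): 0.0, 24.0, 61.0, 113.0, 63.0, 34.0, 19.0, 10.0, 6.0, 0.0 cfs.
ΣQ_DR = 330.0 cfs.
With Δt = 1.5 h = 5400 s, V = ΣQ_DR · Δt = 330.0 × 5400 = 1.78 × 10^6 ft³ = 40.9 acre-ft.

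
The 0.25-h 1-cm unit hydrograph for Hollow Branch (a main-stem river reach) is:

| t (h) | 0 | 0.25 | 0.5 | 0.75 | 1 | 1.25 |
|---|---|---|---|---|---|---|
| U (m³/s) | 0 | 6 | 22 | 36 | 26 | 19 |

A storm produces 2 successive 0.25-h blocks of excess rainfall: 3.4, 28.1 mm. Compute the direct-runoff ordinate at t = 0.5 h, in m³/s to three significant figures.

By discrete convolution, Q_j = Σ (P_i / 10 mm) · U_{j−i}.
At t = 0.5 h (j=2): Q = (3.4/10)·22 + (28.1/10)·6 = 24.3 m³/s.

Q ≈ 24.3 m³/s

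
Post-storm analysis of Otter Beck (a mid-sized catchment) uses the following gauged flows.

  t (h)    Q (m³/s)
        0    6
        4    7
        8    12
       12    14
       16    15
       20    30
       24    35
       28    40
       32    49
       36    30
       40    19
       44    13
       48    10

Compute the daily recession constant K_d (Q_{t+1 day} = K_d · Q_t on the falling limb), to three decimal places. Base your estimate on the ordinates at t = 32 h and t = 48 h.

K_d ≈ 0.092

Between t = 32 h and t = 48 h the flow falls from 49 to 10 m³/s over 4×4 h = 16 h.
Per-interval ratio K = (10/49)^(1/4) = 0.6721; K_d = K^(24/4) = 0.092.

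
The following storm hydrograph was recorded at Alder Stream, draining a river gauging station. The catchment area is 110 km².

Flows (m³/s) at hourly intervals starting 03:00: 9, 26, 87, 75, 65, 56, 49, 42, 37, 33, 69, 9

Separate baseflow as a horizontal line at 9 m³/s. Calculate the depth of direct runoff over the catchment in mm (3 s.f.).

Direct runoff: 0.0, 17.0, 78.0, 66.0, 56.0, 47.0, 40.0, 33.0, 28.0, 24.0, 60.0, 0.0 m³/s; ΣQ_DR = 449.0 m³/s.
V = ΣQ_DR · Δt = 449.0 × 3600 s = 1.616 × 10^6 m³.
Over A = 110 km², depth = V / A = 14.7 mm.

d ≈ 14.7 mm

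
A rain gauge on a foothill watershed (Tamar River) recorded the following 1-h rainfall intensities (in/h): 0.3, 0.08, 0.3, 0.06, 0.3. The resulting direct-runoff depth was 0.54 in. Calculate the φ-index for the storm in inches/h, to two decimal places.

φ ≈ 0.12 in/h

Only the 3 blocks with intensity above φ contribute runoff: 0.3, 0.3, 0.3 in/h.
Σ(I−φ)·Δt = d  ⇒  (0.3+0.3+0.3 − 3φ)·1 = 0.54
φ = (0.9000 − 0.54/1) / 3 = 0.12 in/h.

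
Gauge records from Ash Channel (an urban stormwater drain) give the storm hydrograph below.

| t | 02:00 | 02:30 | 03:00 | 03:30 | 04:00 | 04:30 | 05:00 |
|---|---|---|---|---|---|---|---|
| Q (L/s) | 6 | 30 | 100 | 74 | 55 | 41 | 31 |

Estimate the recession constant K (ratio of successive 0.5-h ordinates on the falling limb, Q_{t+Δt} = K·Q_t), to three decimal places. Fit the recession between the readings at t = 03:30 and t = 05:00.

K ≈ 0.748

Using the recession-limb readings at t = 03:30 and t = 05:00: Q falls from 74 to 31 L/s over 3 intervals.
K = (Q₂/Q₁)^(1/3) = (31/74)^(1/3) = 0.748.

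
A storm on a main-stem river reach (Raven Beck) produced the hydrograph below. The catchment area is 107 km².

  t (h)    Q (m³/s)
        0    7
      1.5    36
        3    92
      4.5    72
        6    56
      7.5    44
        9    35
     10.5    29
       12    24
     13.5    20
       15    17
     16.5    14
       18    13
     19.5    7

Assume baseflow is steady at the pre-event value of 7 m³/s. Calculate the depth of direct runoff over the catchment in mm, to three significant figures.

d ≈ 18.6 mm

Direct runoff: 0.0, 29.0, 85.0, 65.0, 49.0, 37.0, 28.0, 22.0, 17.0, 13.0, 10.0, 7.0, 6.0, 0.0 m³/s; ΣQ_DR = 368.0 m³/s.
V = ΣQ_DR · Δt = 368.0 × 5400 s = 1.987 × 10^6 m³.
Over A = 107 km², depth = V / A = 18.6 mm.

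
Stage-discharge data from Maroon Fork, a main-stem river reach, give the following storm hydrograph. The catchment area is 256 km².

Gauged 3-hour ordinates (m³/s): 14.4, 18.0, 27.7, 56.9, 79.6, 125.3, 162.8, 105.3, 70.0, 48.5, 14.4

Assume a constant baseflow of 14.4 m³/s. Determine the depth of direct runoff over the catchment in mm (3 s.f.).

Direct runoff: 0.0, 3.6, 13.3, 42.5, 65.2, 110.9, 148.4, 90.9, 55.6, 34.1, 0.0 m³/s; ΣQ_DR = 564.5 m³/s.
V = ΣQ_DR · Δt = 564.5 × 10800 s = 6.097 × 10^6 m³.
Over A = 256 km², depth = V / A = 23.8 mm.

d ≈ 23.8 mm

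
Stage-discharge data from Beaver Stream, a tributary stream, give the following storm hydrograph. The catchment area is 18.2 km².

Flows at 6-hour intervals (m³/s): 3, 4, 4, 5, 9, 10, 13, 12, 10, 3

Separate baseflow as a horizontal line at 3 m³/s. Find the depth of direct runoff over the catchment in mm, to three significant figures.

Direct runoff: 0.0, 1.0, 1.0, 2.0, 6.0, 7.0, 10.0, 9.0, 7.0, 0.0 m³/s; ΣQ_DR = 43.00 m³/s.
V = ΣQ_DR · Δt = 43.00 × 21600 s = 9.288 × 10^5 m³.
Over A = 18.2 km², depth = V / A = 51.0 mm.

d ≈ 51.0 mm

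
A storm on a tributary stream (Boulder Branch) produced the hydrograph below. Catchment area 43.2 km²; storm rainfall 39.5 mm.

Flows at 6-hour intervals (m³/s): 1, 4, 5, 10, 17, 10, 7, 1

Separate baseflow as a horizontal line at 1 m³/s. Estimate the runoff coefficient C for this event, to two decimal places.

C ≈ 0.59

ΣQ_DR = 47.00 m³/s; V = ΣQ_DR·Δt = 1.015 × 10^6 m³.
Runoff depth d = V / A = 23.50 mm.
C = d / P = 23.50 / 39.5 = 0.59.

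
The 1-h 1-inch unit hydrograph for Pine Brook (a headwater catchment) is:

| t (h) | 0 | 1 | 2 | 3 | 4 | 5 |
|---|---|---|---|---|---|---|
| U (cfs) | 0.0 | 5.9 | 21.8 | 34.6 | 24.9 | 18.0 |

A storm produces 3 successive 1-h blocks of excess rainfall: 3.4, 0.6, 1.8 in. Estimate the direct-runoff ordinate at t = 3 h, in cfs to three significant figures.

Q ≈ 141 cfs

By discrete convolution, Q_j = Σ (P_i / 1 in) · U_{j−i}.
At t = 3 h (j=3): Q = (3.4/1)·34.6 + (0.6/1)·21.8 + (1.8/1)·5.9 = 141 cfs.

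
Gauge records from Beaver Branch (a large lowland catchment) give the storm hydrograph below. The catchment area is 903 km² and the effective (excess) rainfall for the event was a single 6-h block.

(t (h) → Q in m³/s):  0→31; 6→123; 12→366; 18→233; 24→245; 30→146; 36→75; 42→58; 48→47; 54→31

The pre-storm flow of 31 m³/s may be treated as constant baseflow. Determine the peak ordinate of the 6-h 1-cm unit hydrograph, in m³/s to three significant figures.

Direct runoff: 0.0, 92.0, 335.0, 202.0, 214.0, 115.0, 44.0, 27.0, 16.0, 0.0 m³/s; ΣQ_DR = 1045 m³/s, peak = 335.0 m³/s.
Runoff depth d = ΣQ_DR·Δt / A = 1045 × 21600 / (903 km²) = 25.00 mm.
The 1-cm UH is the DRH scaled by (10 mm)/d, so U_p = 335.0 × 10/25.00 = 134 m³/s.

U_p ≈ 134 m³/s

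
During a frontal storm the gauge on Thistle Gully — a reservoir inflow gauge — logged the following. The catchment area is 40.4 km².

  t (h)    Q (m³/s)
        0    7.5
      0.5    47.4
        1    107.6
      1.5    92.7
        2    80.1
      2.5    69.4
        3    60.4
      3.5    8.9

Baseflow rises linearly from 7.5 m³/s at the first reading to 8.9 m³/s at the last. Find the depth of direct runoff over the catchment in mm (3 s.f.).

Direct runoff: 0.00, 39.70, 99.70, 84.60, 71.80, 60.90, 51.70, 0.00 m³/s; ΣQ_DR = 408.4 m³/s.
V = ΣQ_DR · Δt = 408.4 × 1800 s = 7.351 × 10^5 m³.
Over A = 40.4 km², depth = V / A = 18.2 mm.

d ≈ 18.2 mm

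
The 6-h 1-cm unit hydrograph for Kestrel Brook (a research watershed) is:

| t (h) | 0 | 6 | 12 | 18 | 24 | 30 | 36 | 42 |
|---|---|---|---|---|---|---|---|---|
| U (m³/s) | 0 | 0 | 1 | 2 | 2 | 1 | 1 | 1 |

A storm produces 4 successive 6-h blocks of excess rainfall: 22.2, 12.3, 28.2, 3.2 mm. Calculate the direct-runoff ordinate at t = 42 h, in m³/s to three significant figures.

By discrete convolution, Q_j = Σ (P_i / 10 mm) · U_{j−i}.
At t = 42 h (j=7): Q = (22.2/10)·1 + (12.3/10)·1 + (28.2/10)·1 + (3.2/10)·2 = 6.91 m³/s.

Q ≈ 6.91 m³/s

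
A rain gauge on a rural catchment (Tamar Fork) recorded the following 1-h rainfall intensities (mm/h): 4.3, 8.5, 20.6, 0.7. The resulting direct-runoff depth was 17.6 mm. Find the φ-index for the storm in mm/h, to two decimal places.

Only the 2 blocks with intensity above φ contribute runoff: 8.5, 20.6 mm/h.
Σ(I−φ)·Δt = d  ⇒  (8.5+20.6 − 2φ)·1 = 17.6
φ = (29.10 − 17.6/1) / 2 = 5.75 mm/h.

φ ≈ 5.75 mm/h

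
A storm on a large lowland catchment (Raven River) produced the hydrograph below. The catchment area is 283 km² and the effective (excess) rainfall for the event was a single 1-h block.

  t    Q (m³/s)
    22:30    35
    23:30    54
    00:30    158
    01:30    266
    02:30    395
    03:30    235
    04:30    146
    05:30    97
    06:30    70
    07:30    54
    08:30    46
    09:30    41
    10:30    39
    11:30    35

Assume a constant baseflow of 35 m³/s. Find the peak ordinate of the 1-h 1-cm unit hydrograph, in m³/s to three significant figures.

U_p ≈ 240 m³/s

Direct runoff: 0.0, 19.0, 123.0, 231.0, 360.0, 200.0, 111.0, 62.0, 35.0, 19.0, 11.0, 6.0, 4.0, 0.0 m³/s; ΣQ_DR = 1181 m³/s, peak = 360.0 m³/s.
Runoff depth d = ΣQ_DR·Δt / A = 1181 × 3600 / (283 km²) = 15.02 mm.
The 1-cm UH is the DRH scaled by (10 mm)/d, so U_p = 360.0 × 10/15.02 = 240 m³/s.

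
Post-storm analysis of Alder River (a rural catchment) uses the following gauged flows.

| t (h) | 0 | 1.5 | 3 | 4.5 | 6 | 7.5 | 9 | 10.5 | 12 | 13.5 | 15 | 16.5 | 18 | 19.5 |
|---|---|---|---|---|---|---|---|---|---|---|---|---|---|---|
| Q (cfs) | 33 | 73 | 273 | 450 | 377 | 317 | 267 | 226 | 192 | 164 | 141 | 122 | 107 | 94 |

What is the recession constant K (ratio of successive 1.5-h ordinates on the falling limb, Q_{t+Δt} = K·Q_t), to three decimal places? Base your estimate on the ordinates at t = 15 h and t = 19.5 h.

Using the recession-limb readings at t = 15 h and t = 19.5 h: Q falls from 141 to 94 cfs over 3 intervals.
K = (Q₂/Q₁)^(1/3) = (94/141)^(1/3) = 0.874.

K ≈ 0.874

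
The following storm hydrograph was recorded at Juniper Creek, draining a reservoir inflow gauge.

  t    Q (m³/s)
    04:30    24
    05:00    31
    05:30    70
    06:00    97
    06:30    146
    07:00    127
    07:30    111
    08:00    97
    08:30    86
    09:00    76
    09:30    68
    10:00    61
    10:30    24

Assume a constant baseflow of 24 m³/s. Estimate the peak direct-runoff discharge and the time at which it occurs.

Subtracting baseflow gives direct-runoff ordinates: 0.0, 7.0, 46.0, 73.0, 122.0, 103.0, 87.0, 73.0, 62.0, 52.0, 44.0, 37.0, 0.0 m³/s.
The maximum is 122.0 m³/s, occurring at the reading for t = 06:30.

Q_p = 122.0 m³/s at t = 06:30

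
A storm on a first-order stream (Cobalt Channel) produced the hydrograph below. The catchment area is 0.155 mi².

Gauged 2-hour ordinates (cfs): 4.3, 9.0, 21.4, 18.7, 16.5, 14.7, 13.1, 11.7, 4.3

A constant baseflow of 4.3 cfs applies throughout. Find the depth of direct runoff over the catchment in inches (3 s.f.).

Direct runoff: 0.0, 4.7, 17.1, 14.4, 12.2, 10.4, 8.8, 7.4, 0.0 cfs; ΣQ_DR = 75.00 cfs.
V = ΣQ_DR · Δt = 75.00 × 7200 s = 5.400 × 10^5 ft³.
Over A = 0.155 mi², depth = V / A = 1.50 in.

d ≈ 1.50 in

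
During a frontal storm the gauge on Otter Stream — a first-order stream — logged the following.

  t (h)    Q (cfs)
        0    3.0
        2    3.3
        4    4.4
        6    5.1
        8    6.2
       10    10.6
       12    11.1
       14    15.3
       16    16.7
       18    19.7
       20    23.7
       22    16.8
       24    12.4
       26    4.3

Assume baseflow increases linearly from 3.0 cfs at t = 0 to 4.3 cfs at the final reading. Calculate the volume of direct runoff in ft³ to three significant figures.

Direct-runoff ordinates (Q − Q_b): 0.00, 0.20, 1.20, 1.80, 2.80, 7.10, 7.50, 11.60, 12.90, 15.80, 19.70, 12.70, 8.20, 0.00 cfs.
ΣQ_DR = 101.5 cfs.
With Δt = 2 h = 7200 s, V = ΣQ_DR · Δt = 101.5 × 7200 = 7.31 × 10^5 ft³.

V ≈ 7.31 × 10^5 ft³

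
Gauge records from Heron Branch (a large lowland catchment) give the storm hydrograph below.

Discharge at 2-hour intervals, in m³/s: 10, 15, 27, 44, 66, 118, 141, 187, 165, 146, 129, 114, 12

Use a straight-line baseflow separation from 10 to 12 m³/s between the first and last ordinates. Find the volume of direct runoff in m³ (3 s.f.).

Direct-runoff ordinates (Q − Q_b): 0.00, 4.83, 16.67, 33.50, 55.33, 107.17, 130.00, 175.83, 153.67, 134.50, 117.33, 102.17, 0.00 m³/s.
ΣQ_DR = 1031 m³/s.
With Δt = 2 h = 7200 s, V = ΣQ_DR · Δt = 1031 × 7200 = 7.42 × 10^6 m³.

V ≈ 7.42 × 10^6 m³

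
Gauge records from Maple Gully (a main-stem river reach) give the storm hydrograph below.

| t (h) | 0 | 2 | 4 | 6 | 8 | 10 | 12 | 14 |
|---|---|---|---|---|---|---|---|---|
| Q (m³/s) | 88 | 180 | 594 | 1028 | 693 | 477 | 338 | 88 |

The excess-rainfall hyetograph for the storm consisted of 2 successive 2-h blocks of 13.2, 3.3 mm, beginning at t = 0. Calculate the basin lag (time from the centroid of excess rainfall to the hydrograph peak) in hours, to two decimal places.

t_L ≈ 4.60 h

Centroid of excess rainfall: t_c = Σ P_i·t̄_i / ΣP_i = 1.4000 h (block centres at 1, 3 h).
Hydrograph peak occurs at t = 6 h, so basin lag t_L = 6 − 1.4000 = 4.60 h.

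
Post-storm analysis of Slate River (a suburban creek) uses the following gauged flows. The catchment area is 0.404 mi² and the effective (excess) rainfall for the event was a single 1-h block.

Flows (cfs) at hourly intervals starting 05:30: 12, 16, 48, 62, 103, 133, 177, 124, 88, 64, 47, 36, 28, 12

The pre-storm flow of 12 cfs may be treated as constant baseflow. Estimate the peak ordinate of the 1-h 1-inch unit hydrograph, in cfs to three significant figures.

U_p ≈ 55.0 cfs

Direct runoff: 0.0, 4.0, 36.0, 50.0, 91.0, 121.0, 165.0, 112.0, 76.0, 52.0, 35.0, 24.0, 16.0, 0.0 cfs; ΣQ_DR = 782.0 cfs, peak = 165.0 cfs.
Runoff depth d = ΣQ_DR·Δt / A = 782.0 × 3600 / (0.404 mi²) = 2.999 in.
The 1-inch UH is the DRH scaled by (1 in)/d, so U_p = 165.0 × 1/2.999 = 55.0 cfs.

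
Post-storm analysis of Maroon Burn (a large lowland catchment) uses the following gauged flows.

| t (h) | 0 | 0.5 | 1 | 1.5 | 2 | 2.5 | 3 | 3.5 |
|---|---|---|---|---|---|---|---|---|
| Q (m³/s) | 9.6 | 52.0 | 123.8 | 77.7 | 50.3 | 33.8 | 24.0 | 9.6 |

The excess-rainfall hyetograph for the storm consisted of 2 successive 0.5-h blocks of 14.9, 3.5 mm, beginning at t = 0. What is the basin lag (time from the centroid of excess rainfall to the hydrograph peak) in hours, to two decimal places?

t_L ≈ 0.65 h

Centroid of excess rainfall: t_c = Σ P_i·t̄_i / ΣP_i = 0.3451 h (block centres at 0.25, 0.75 h).
Hydrograph peak occurs at t = 1 h, so basin lag t_L = 1 − 0.3451 = 0.65 h.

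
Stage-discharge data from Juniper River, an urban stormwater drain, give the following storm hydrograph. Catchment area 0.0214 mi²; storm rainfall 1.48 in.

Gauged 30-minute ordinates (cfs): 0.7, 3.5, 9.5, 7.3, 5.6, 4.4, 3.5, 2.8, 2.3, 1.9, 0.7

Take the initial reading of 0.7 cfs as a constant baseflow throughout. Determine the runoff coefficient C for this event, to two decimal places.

ΣQ_DR = 34.50 cfs; V = ΣQ_DR·Δt = 62100 ft³.
Runoff depth d = V / A = 1.249 in.
C = d / P = 1.249 / 1.48 = 0.84.

C ≈ 0.84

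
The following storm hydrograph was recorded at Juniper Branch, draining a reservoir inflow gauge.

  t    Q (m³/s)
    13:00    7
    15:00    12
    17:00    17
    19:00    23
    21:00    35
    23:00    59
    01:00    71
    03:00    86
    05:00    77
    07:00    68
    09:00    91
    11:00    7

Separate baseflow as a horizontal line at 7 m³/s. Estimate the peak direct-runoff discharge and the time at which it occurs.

Subtracting baseflow gives direct-runoff ordinates: 0.0, 5.0, 10.0, 16.0, 28.0, 52.0, 64.0, 79.0, 70.0, 61.0, 84.0, 0.0 m³/s.
The maximum is 84.0 m³/s, occurring at the reading for t = 09:00.

Q_p = 84.0 m³/s at t = 09:00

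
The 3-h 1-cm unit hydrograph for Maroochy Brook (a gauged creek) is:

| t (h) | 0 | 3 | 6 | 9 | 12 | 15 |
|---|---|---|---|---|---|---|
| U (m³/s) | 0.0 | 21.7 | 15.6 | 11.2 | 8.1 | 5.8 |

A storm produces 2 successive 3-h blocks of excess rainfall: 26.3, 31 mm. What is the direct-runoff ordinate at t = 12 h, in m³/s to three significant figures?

Q ≈ 56.0 m³/s

By discrete convolution, Q_j = Σ (P_i / 10 mm) · U_{j−i}.
At t = 12 h (j=4): Q = (26.3/10)·8.1 + (31/10)·11.2 = 56.0 m³/s.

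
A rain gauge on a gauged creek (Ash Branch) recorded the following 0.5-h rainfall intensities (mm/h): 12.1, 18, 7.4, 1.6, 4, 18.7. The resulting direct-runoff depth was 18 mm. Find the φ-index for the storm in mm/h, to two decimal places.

φ ≈ 5.05 mm/h

Only the 4 blocks with intensity above φ contribute runoff: 12.1, 18, 7.4, 18.7 mm/h.
Σ(I−φ)·Δt = d  ⇒  (12.1+18+7.4+18.7 − 4φ)·0.5 = 18
φ = (56.20 − 18/0.5) / 4 = 5.05 mm/h.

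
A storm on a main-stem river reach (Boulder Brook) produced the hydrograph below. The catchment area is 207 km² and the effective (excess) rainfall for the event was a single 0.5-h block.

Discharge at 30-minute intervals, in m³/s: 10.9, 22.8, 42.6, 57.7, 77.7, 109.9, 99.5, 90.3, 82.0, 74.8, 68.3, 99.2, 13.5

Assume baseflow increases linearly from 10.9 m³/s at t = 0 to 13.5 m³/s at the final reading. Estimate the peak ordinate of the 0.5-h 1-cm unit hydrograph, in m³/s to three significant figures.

Direct runoff: 0.00, 11.68, 31.27, 46.15, 65.93, 97.92, 87.30, 77.88, 69.37, 61.95, 55.23, 85.92, 0.00 m³/s; ΣQ_DR = 690.6 m³/s, peak = 97.92 m³/s.
Runoff depth d = ΣQ_DR·Δt / A = 690.6 × 1800 / (207 km²) = 6.005 mm.
The 1-cm UH is the DRH scaled by (10 mm)/d, so U_p = 97.92 × 10/6.005 = 163 m³/s.

U_p ≈ 163 m³/s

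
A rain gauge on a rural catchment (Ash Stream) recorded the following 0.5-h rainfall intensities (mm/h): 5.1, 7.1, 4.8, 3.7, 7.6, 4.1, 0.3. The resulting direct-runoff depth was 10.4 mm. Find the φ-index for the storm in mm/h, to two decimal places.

Only the 6 blocks with intensity above φ contribute runoff: 5.1, 7.1, 4.8, 3.7, 7.6, 4.1 mm/h.
Σ(I−φ)·Δt = d  ⇒  (5.1+7.1+4.8+3.7+7.6+4.1 − 6φ)·0.5 = 10.4
φ = (32.40 − 10.4/0.5) / 6 = 1.93 mm/h.

φ ≈ 1.93 mm/h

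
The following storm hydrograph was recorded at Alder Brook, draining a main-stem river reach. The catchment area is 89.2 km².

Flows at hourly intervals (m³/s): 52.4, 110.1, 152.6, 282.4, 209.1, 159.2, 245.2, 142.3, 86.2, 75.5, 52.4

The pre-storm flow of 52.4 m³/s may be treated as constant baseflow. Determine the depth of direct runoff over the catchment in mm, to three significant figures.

Direct runoff: 0.0, 57.7, 100.2, 230.0, 156.7, 106.8, 192.8, 89.9, 33.8, 23.1, 0.0 m³/s; ΣQ_DR = 991.0 m³/s.
V = ΣQ_DR · Δt = 991.0 × 3600 s = 3.568 × 10^6 m³.
Over A = 89.2 km², depth = V / A = 40.0 mm.

d ≈ 40.0 mm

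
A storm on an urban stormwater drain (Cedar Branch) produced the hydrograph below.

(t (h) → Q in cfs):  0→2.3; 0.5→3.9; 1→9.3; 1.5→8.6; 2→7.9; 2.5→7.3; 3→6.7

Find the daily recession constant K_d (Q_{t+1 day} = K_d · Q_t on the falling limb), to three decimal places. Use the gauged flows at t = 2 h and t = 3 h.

K_d ≈ 0.019

Between t = 2 h and t = 3 h the flow falls from 7.9 to 6.7 cfs over 2×0.5 h = 1 h.
Per-interval ratio K = (6.7/7.9)^(1/2) = 0.9209; K_d = K^(24/0.5) = 0.019.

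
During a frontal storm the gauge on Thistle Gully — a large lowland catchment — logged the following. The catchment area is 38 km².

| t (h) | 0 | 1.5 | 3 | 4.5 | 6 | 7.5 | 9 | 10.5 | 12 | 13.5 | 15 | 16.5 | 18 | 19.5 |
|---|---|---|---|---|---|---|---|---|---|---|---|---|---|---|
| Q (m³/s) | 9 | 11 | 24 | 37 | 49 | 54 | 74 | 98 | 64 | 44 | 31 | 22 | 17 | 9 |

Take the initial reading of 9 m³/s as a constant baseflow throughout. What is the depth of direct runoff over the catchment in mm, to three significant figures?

Direct runoff: 0.0, 2.0, 15.0, 28.0, 40.0, 45.0, 65.0, 89.0, 55.0, 35.0, 22.0, 13.0, 8.0, 0.0 m³/s; ΣQ_DR = 417.0 m³/s.
V = ΣQ_DR · Δt = 417.0 × 5400 s = 2.252 × 10^6 m³.
Over A = 38 km², depth = V / A = 59.3 mm.

d ≈ 59.3 mm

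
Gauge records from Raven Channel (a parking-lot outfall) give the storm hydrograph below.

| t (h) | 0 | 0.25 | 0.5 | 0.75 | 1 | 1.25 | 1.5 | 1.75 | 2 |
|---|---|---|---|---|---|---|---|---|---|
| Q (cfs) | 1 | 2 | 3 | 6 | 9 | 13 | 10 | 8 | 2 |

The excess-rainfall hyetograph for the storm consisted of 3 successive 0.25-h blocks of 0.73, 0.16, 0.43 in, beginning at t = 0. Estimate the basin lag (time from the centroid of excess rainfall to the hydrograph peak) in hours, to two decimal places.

Centroid of excess rainfall: t_c = Σ P_i·t̄_i / ΣP_i = 0.3182 h (block centres at 0.125, 0.375, 0.625 h).
Hydrograph peak occurs at t = 1.25 h, so basin lag t_L = 1.25 − 0.3182 = 0.93 h.

t_L ≈ 0.93 h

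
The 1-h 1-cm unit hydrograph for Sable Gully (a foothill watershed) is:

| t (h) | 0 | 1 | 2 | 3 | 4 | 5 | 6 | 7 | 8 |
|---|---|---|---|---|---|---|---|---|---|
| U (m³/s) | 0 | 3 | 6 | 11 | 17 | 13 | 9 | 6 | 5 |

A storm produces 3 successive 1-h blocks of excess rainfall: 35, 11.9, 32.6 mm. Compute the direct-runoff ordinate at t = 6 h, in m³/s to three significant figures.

By discrete convolution, Q_j = Σ (P_i / 10 mm) · U_{j−i}.
At t = 6 h (j=6): Q = (35/10)·9 + (11.9/10)·13 + (32.6/10)·17 = 102 m³/s.

Q ≈ 102 m³/s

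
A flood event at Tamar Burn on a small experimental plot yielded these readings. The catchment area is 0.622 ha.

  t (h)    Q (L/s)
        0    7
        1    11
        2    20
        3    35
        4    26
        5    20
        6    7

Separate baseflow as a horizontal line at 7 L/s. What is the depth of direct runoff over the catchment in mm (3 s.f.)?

Direct runoff: 0.0, 4.0, 13.0, 28.0, 19.0, 13.0, 0.0 L/s; ΣQ_DR = 77.00 L/s.
V = ΣQ_DR · Δt = 77.00 × 3600 s = 2.772 × 10^5 L.
Over A = 0.622 ha, depth = V / A = 44.6 mm.

d ≈ 44.6 mm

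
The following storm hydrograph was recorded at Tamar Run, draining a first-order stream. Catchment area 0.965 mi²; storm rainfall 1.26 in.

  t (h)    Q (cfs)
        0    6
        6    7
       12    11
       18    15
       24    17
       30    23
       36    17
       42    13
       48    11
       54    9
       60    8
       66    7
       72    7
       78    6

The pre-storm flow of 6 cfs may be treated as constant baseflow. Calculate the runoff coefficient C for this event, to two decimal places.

ΣQ_DR = 73.00 cfs; V = ΣQ_DR·Δt = 1.577 × 10^6 ft³.
Runoff depth d = V / A = 0.7033 in.
C = d / P = 0.7033 / 1.26 = 0.56.

C ≈ 0.56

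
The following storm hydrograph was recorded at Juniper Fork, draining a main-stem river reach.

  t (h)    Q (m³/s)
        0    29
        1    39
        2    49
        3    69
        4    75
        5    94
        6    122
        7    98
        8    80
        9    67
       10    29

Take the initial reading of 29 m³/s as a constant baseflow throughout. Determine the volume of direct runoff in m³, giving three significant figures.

V ≈ 1.56 × 10^6 m³

Direct-runoff ordinates (Q − Q_b): 0.0, 10.0, 20.0, 40.0, 46.0, 65.0, 93.0, 69.0, 51.0, 38.0, 0.0 m³/s.
ΣQ_DR = 432.0 m³/s.
With Δt = 1 h = 3600 s, V = ΣQ_DR · Δt = 432.0 × 3600 = 1.56 × 10^6 m³.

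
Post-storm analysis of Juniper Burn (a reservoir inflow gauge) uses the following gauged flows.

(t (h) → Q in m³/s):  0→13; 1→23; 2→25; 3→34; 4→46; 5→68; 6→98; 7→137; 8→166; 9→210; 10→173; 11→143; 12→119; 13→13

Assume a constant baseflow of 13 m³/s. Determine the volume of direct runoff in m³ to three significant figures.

V ≈ 3.91 × 10^6 m³

Direct-runoff ordinates (Q − Q_b): 0.0, 10.0, 12.0, 21.0, 33.0, 55.0, 85.0, 124.0, 153.0, 197.0, 160.0, 130.0, 106.0, 0.0 m³/s.
ΣQ_DR = 1086 m³/s.
With Δt = 1 h = 3600 s, V = ΣQ_DR · Δt = 1086 × 3600 = 3.91 × 10^6 m³.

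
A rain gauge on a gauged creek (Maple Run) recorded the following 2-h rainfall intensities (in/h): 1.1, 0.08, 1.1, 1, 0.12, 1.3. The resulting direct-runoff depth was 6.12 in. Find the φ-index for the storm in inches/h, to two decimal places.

Only the 4 blocks with intensity above φ contribute runoff: 1.1, 1.1, 1, 1.3 in/h.
Σ(I−φ)·Δt = d  ⇒  (1.1+1.1+1+1.3 − 4φ)·2 = 6.12
φ = (4.500 − 6.12/2) / 4 = 0.36 in/h.

φ ≈ 0.36 in/h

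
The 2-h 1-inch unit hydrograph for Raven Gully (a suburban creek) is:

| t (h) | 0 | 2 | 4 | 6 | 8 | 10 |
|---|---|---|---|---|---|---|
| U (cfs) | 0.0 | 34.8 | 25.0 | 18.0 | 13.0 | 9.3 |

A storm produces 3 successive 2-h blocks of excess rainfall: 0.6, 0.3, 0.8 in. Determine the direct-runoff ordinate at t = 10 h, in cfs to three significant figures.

By discrete convolution, Q_j = Σ (P_i / 1 in) · U_{j−i}.
At t = 10 h (j=5): Q = (0.6/1)·9.3 + (0.3/1)·13.0 + (0.8/1)·18.0 = 23.9 cfs.

Q ≈ 23.9 cfs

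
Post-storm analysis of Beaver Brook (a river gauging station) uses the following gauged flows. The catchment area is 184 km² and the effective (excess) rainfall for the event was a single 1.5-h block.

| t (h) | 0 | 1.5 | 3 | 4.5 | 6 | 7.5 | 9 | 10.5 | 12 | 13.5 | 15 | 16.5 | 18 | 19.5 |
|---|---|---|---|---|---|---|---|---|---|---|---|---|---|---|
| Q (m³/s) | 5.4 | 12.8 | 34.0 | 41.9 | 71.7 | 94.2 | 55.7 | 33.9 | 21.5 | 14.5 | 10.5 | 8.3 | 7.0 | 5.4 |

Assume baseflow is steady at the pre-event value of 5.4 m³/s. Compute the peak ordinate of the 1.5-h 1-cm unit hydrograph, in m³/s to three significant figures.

U_p ≈ 88.7 m³/s

Direct runoff: 0.0, 7.4, 28.6, 36.5, 66.3, 88.8, 50.3, 28.5, 16.1, 9.1, 5.1, 2.9, 1.6, 0.0 m³/s; ΣQ_DR = 341.2 m³/s, peak = 88.8 m³/s.
Runoff depth d = ΣQ_DR·Δt / A = 341.2 × 5400 / (184 km²) = 10.01 mm.
The 1-cm UH is the DRH scaled by (10 mm)/d, so U_p = 88.8 × 10/10.01 = 88.7 m³/s.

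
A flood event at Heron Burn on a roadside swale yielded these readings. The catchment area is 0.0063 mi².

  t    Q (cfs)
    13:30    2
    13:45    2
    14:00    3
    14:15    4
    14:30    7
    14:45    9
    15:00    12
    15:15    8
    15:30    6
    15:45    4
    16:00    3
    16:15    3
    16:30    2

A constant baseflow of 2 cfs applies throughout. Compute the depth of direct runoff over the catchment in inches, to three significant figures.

Direct runoff: 0.0, 0.0, 1.0, 2.0, 5.0, 7.0, 10.0, 6.0, 4.0, 2.0, 1.0, 1.0, 0.0 cfs; ΣQ_DR = 39.00 cfs.
V = ΣQ_DR · Δt = 39.00 × 900 s = 35100 ft³.
Over A = 0.0063 mi², depth = V / A = 2.40 in.

d ≈ 2.40 in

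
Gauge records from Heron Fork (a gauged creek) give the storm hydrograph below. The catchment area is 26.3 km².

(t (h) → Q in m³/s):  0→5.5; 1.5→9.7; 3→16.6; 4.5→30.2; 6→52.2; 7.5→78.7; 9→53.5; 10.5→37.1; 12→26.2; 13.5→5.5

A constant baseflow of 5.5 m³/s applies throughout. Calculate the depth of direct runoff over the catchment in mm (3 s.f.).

d ≈ 53.4 mm

Direct runoff: 0.0, 4.2, 11.1, 24.7, 46.7, 73.2, 48.0, 31.6, 20.7, 0.0 m³/s; ΣQ_DR = 260.2 m³/s.
V = ΣQ_DR · Δt = 260.2 × 5400 s = 1.405 × 10^6 m³.
Over A = 26.3 km², depth = V / A = 53.4 mm.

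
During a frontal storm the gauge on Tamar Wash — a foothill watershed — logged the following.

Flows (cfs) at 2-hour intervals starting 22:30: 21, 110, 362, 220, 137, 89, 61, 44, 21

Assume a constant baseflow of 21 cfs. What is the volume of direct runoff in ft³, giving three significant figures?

Direct-runoff ordinates (Q − Q_b): 0.0, 89.0, 341.0, 199.0, 116.0, 68.0, 40.0, 23.0, 0.0 cfs.
ΣQ_DR = 876.0 cfs.
With Δt = 2 h = 7200 s, V = ΣQ_DR · Δt = 876.0 × 7200 = 6.31 × 10^6 ft³.

V ≈ 6.31 × 10^6 ft³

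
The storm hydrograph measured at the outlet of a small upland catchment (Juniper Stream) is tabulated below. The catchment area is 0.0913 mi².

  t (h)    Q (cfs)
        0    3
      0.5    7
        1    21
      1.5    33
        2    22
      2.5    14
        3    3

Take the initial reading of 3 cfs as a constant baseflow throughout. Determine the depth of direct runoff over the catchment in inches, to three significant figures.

d ≈ 0.696 in

Direct runoff: 0.0, 4.0, 18.0, 30.0, 19.0, 11.0, 0.0 cfs; ΣQ_DR = 82.00 cfs.
V = ΣQ_DR · Δt = 82.00 × 1800 s = 1.476 × 10^5 ft³.
Over A = 0.0913 mi², depth = V / A = 0.696 in.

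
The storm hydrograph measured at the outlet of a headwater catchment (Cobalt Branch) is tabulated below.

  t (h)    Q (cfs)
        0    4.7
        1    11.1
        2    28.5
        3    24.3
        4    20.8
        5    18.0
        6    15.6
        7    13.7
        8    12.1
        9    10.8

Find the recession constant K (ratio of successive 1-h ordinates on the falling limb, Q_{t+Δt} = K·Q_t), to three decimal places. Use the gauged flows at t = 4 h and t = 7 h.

K ≈ 0.870

Using the recession-limb readings at t = 4 h and t = 7 h: Q falls from 20.8 to 13.7 cfs over 3 intervals.
K = (Q₂/Q₁)^(1/3) = (13.7/20.8)^(1/3) = 0.870.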